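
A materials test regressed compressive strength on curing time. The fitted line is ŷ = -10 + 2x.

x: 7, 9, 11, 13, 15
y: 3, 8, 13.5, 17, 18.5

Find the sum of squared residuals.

x=7: ŷ = -10 + 2·7 = 4; e = 3 − 4 = -1
x=9: ŷ = -10 + 2·9 = 8; e = 8 − 8 = 0
x=11: ŷ = -10 + 2·11 = 12; e = 13.5 − 12 = 1.5
x=13: ŷ = -10 + 2·13 = 16; e = 17 − 16 = 1
x=15: ŷ = -10 + 2·15 = 20; e = 18.5 − 20 = -1.5
SSE = 1 + 0 + 2.25 + 1 + 2.25 = 6.5

SSE = 6.5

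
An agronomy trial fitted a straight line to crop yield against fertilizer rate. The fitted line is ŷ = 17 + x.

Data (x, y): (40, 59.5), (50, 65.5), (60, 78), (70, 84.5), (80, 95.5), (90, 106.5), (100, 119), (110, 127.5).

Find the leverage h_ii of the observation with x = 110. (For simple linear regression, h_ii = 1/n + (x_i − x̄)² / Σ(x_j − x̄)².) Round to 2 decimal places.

x̄ = (40 + 50 + 60 + 70 + 80 + 90 + 100 + 110)/8 = 75
Σ(x − x̄)² = 1225 + 625 + 225 + 25 + 25 + 225 + 625 + 1225 = 4200
h = 1/8 + (35)²/4200 = 0.125 + 0.291667 = 0.42

h = 0.42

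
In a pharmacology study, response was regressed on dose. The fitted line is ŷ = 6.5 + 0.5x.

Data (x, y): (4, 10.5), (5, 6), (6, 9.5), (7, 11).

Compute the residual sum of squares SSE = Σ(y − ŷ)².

SSE = 14

x=4: ŷ = 6.5 + 0.5·4 = 8.5; e = 10.5 − 8.5 = 2
x=5: ŷ = 6.5 + 0.5·5 = 9; e = 6 − 9 = -3
x=6: ŷ = 6.5 + 0.5·6 = 9.5; e = 9.5 − 9.5 = 0
x=7: ŷ = 6.5 + 0.5·7 = 10; e = 11 − 10 = 1
SSE = 4 + 9 + 0 + 1 = 14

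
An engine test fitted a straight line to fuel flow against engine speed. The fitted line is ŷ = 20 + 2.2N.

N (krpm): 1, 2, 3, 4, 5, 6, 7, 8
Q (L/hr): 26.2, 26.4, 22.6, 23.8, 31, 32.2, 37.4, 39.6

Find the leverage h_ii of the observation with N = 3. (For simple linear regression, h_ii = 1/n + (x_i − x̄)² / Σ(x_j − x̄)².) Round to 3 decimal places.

N̄ = (1 + 2 + 3 + 4 + 5 + 6 + 7 + 8)/8 = 4.5
Σ(N − N̄)² = 12.25 + 6.25 + 2.25 + 0.25 + 0.25 + 2.25 + 6.25 + 12.25 = 42
h = 1/8 + (-1.5)²/42 = 0.125 + 0.0535714 = 0.179

h = 0.179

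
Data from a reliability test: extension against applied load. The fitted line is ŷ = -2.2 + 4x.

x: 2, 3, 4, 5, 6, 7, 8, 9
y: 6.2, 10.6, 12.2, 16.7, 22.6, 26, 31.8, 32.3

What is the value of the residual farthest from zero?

r = 2

x=2: ŷ = -2.2 + 4·2 = 5.8; r = 6.2 − 5.8 = 0.4
x=3: ŷ = -2.2 + 4·3 = 9.8; r = 10.6 − 9.8 = 0.8
x=4: ŷ = -2.2 + 4·4 = 13.8; r = 12.2 − 13.8 = -1.6
x=5: ŷ = -2.2 + 4·5 = 17.8; r = 16.7 − 17.8 = -1.1
x=6: ŷ = -2.2 + 4·6 = 21.8; r = 22.6 − 21.8 = 0.8
x=7: ŷ = -2.2 + 4·7 = 25.8; r = 26 − 25.8 = 0.2
x=8: ŷ = -2.2 + 4·8 = 29.8; r = 31.8 − 29.8 = 2
x=9: ŷ = -2.2 + 4·9 = 33.8; r = 32.3 − 33.8 = -1.5
Largest |r| is 2 at x = 8, residual 2.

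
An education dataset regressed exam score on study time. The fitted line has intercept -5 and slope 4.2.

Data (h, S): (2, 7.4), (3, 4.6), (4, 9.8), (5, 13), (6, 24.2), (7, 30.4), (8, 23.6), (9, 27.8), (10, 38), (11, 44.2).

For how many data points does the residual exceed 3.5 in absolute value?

h=2: Ŝ = -5 + 4.2·2 = 3.4; e = 7.4 − 3.4 = 4
h=3: Ŝ = -5 + 4.2·3 = 7.6; e = 4.6 − 7.6 = -3
h=4: Ŝ = -5 + 4.2·4 = 11.8; e = 9.8 − 11.8 = -2
h=5: Ŝ = -5 + 4.2·5 = 16; e = 13 − 16 = -3
h=6: Ŝ = -5 + 4.2·6 = 20.2; e = 24.2 − 20.2 = 4
h=7: Ŝ = -5 + 4.2·7 = 24.4; e = 30.4 − 24.4 = 6
h=8: Ŝ = -5 + 4.2·8 = 28.6; e = 23.6 − 28.6 = -5
h=9: Ŝ = -5 + 4.2·9 = 32.8; e = 27.8 − 32.8 = -5
h=10: Ŝ = -5 + 4.2·10 = 37; e = 38 − 37 = 1
h=11: Ŝ = -5 + 4.2·11 = 41.2; e = 44.2 − 41.2 = 3
|e| > 3.5: h=2 (|e|=4), h=6 (|e|=4), h=7 (|e|=6), h=8 (|e|=5), h=9 (|e|=5) → 5

5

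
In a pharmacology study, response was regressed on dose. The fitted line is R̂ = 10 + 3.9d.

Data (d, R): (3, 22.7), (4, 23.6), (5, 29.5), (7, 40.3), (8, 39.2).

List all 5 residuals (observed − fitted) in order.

1, -2, 0, 3, -2

d=3: R̂ = 10 + 3.9·3 = 21.7; e = 22.7 − 21.7 = 1
d=4: R̂ = 10 + 3.9·4 = 25.6; e = 23.6 − 25.6 = -2
d=5: R̂ = 10 + 3.9·5 = 29.5; e = 29.5 − 29.5 = 0
d=7: R̂ = 10 + 3.9·7 = 37.3; e = 40.3 − 37.3 = 3
d=8: R̂ = 10 + 3.9·8 = 41.2; e = 39.2 − 41.2 = -2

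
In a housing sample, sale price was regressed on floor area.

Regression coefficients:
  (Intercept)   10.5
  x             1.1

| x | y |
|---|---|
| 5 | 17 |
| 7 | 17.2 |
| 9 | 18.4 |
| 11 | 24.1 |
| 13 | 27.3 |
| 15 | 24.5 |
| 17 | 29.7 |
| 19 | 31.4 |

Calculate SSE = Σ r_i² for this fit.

x=5: ŷ = 10.5 + 1.1·5 = 16; r = 17 − 16 = 1
x=7: ŷ = 10.5 + 1.1·7 = 18.2; r = 17.2 − 18.2 = -1
x=9: ŷ = 10.5 + 1.1·9 = 20.4; r = 18.4 − 20.4 = -2
x=11: ŷ = 10.5 + 1.1·11 = 22.6; r = 24.1 − 22.6 = 1.5
x=13: ŷ = 10.5 + 1.1·13 = 24.8; r = 27.3 − 24.8 = 2.5
x=15: ŷ = 10.5 + 1.1·15 = 27; r = 24.5 − 27 = -2.5
x=17: ŷ = 10.5 + 1.1·17 = 29.2; r = 29.7 − 29.2 = 0.5
x=19: ŷ = 10.5 + 1.1·19 = 31.4; r = 31.4 − 31.4 = 0
SSE = 1 + 1 + 4 + 2.25 + 6.25 + 6.25 + 0.25 + 0 = 21

SSE = 21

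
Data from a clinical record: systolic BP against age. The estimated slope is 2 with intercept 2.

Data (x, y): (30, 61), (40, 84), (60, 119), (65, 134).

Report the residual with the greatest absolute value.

e = -3

x=30: ŷ = 2 + 2·30 = 62; e = 61 − 62 = -1
x=40: ŷ = 2 + 2·40 = 82; e = 84 − 82 = 2
x=60: ŷ = 2 + 2·60 = 122; e = 119 − 122 = -3
x=65: ŷ = 2 + 2·65 = 132; e = 134 − 132 = 2
Largest |e| is 3 at x = 60, residual -3.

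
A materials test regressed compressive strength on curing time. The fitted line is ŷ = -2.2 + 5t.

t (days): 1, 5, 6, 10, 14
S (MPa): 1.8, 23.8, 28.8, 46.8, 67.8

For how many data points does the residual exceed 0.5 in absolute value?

t=1: ŷ = -2.2 + 5·1 = 2.8; r = 1.8 − 2.8 = -1
t=5: ŷ = -2.2 + 5·5 = 22.8; r = 23.8 − 22.8 = 1
t=6: ŷ = -2.2 + 5·6 = 27.8; r = 28.8 − 27.8 = 1
t=10: ŷ = -2.2 + 5·10 = 47.8; r = 46.8 − 47.8 = -1
t=14: ŷ = -2.2 + 5·14 = 67.8; r = 67.8 − 67.8 = 0
|r| > 0.5: t=1 (|r|=1), t=5 (|r|=1), t=6 (|r|=1), t=10 (|r|=1) → 4

4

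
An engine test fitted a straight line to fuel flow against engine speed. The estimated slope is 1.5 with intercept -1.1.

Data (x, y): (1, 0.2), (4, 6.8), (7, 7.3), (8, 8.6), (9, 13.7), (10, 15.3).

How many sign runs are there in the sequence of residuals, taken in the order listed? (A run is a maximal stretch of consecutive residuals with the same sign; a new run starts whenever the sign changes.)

x=1: ŷ = -1.1 + 1.5·1 = 0.4; e = 0.2 − 0.4 = -0.2
x=4: ŷ = -1.1 + 1.5·4 = 4.9; e = 6.8 − 4.9 = 1.9
x=7: ŷ = -1.1 + 1.5·7 = 9.4; e = 7.3 − 9.4 = -2.1
x=8: ŷ = -1.1 + 1.5·8 = 10.9; e = 8.6 − 10.9 = -2.3
x=9: ŷ = -1.1 + 1.5·9 = 12.4; e = 13.7 − 12.4 = 1.3
x=10: ŷ = -1.1 + 1.5·10 = 13.9; e = 15.3 − 13.9 = 1.4
Signs: − + − − + +
Runs: −×1, +×1, −×2, +×2 → 4

4 runs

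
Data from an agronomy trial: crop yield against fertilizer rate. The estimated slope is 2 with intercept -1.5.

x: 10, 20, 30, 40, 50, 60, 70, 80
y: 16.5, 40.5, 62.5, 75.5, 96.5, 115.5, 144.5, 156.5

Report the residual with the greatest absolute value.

x=10: ŷ = -1.5 + 2·10 = 18.5; r = 16.5 − 18.5 = -2
x=20: ŷ = -1.5 + 2·20 = 38.5; r = 40.5 − 38.5 = 2
x=30: ŷ = -1.5 + 2·30 = 58.5; r = 62.5 − 58.5 = 4
x=40: ŷ = -1.5 + 2·40 = 78.5; r = 75.5 − 78.5 = -3
x=50: ŷ = -1.5 + 2·50 = 98.5; r = 96.5 − 98.5 = -2
x=60: ŷ = -1.5 + 2·60 = 118.5; r = 115.5 − 118.5 = -3
x=70: ŷ = -1.5 + 2·70 = 138.5; r = 144.5 − 138.5 = 6
x=80: ŷ = -1.5 + 2·80 = 158.5; r = 156.5 − 158.5 = -2
Largest |r| is 6 at x = 70, residual 6.

r = 6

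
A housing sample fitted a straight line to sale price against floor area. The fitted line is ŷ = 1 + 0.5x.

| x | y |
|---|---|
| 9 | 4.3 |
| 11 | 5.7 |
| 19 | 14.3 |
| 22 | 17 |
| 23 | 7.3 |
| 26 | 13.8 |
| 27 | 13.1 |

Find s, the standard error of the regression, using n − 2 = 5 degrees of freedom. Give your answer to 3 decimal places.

s = 3.757

x=9: ŷ = 1 + 0.5·9 = 5.5; r = 4.3 − 5.5 = -1.2
x=11: ŷ = 1 + 0.5·11 = 6.5; r = 5.7 − 6.5 = -0.8
x=19: ŷ = 1 + 0.5·19 = 10.5; r = 14.3 − 10.5 = 3.8
x=22: ŷ = 1 + 0.5·22 = 12; r = 17 − 12 = 5
x=23: ŷ = 1 + 0.5·23 = 12.5; r = 7.3 − 12.5 = -5.2
x=26: ŷ = 1 + 0.5·26 = 14; r = 13.8 − 14 = -0.2
x=27: ŷ = 1 + 0.5·27 = 14.5; r = 13.1 − 14.5 = -1.4
SSE = 1.44 + 0.64 + 14.44 + 25 + 27.04 + 0.04 + 1.96 = 70.56
s = √(70.56/5) = √14.112 ≈ 3.757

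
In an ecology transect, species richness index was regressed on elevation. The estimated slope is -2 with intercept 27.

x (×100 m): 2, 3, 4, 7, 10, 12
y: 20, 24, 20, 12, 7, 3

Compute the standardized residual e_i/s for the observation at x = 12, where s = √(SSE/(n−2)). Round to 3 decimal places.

x=2: ŷ = 27 − 2·2 = 23; e = 20 − 23 = -3
x=3: ŷ = 27 − 2·3 = 21; e = 24 − 21 = 3
x=4: ŷ = 27 − 2·4 = 19; e = 20 − 19 = 1
x=7: ŷ = 27 − 2·7 = 13; e = 12 − 13 = -1
x=10: ŷ = 27 − 2·10 = 7; e = 7 − 7 = 0
x=12: ŷ = 27 − 2·12 = 3; e = 3 − 3 = 0
SSE = 9 + 9 + 1 + 1 + 0 + 0 = 20
s = √(20/4) = 2.23607
e/s = 0 / 2.23607 = 0.000

0.000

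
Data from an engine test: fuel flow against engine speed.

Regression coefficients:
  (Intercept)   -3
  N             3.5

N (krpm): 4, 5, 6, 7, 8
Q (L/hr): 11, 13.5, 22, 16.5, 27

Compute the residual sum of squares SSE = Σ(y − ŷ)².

N=4: ŷ = -3 + 3.5·4 = 11; r = 11 − 11 = 0
N=5: ŷ = -3 + 3.5·5 = 14.5; r = 13.5 − 14.5 = -1
N=6: ŷ = -3 + 3.5·6 = 18; r = 22 − 18 = 4
N=7: ŷ = -3 + 3.5·7 = 21.5; r = 16.5 − 21.5 = -5
N=8: ŷ = -3 + 3.5·8 = 25; r = 27 − 25 = 2
SSE = 0 + 1 + 16 + 25 + 4 = 46

SSE = 46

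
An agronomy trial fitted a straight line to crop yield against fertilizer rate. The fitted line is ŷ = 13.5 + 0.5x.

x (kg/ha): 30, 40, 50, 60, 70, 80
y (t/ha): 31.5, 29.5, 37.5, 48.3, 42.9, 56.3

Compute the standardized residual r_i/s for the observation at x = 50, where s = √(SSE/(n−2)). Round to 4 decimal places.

x=30: ŷ = 13.5 + 0.5·30 = 28.5; r = 31.5 − 28.5 = 3
x=40: ŷ = 13.5 + 0.5·40 = 33.5; r = 29.5 − 33.5 = -4
x=50: ŷ = 13.5 + 0.5·50 = 38.5; r = 37.5 − 38.5 = -1
x=60: ŷ = 13.5 + 0.5·60 = 43.5; r = 48.3 − 43.5 = 4.8
x=70: ŷ = 13.5 + 0.5·70 = 48.5; r = 42.9 − 48.5 = -5.6
x=80: ŷ = 13.5 + 0.5·80 = 53.5; r = 56.3 − 53.5 = 2.8
SSE = 9 + 16 + 1 + 23.04 + 31.36 + 7.84 = 88.24
s = √(88.24/4) = 4.69681
r/s = -1 / 4.69681 = -0.2129

-0.2129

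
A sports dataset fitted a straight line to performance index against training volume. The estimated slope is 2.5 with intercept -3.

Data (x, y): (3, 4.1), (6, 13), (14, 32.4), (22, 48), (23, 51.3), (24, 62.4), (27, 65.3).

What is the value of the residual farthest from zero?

x=3: ŷ = -3 + 2.5·3 = 4.5; e = 4.1 − 4.5 = -0.4
x=6: ŷ = -3 + 2.5·6 = 12; e = 13 − 12 = 1
x=14: ŷ = -3 + 2.5·14 = 32; e = 32.4 − 32 = 0.4
x=22: ŷ = -3 + 2.5·22 = 52; e = 48 − 52 = -4
x=23: ŷ = -3 + 2.5·23 = 54.5; e = 51.3 − 54.5 = -3.2
x=24: ŷ = -3 + 2.5·24 = 57; e = 62.4 − 57 = 5.4
x=27: ŷ = -3 + 2.5·27 = 64.5; e = 65.3 − 64.5 = 0.8
Largest |e| is 5.4 at x = 24, residual 5.4.

e = 5.4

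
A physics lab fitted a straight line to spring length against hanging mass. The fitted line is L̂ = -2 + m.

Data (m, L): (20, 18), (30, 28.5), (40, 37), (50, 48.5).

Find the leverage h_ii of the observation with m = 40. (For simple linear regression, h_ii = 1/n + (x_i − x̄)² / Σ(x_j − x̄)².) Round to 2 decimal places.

m̄ = (20 + 30 + 40 + 50)/4 = 35
Σ(m − m̄)² = 225 + 25 + 25 + 225 = 500
h = 1/4 + (5)²/500 = 0.25 + 0.05 = 0.30

h = 0.30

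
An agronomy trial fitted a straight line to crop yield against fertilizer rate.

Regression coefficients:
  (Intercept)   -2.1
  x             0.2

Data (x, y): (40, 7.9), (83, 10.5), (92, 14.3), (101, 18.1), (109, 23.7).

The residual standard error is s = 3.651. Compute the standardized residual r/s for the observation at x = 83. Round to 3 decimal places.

-1.096

ŷ = -2.1 + 0.2·83 = 14.5
r = 10.5 − 14.5 = -4
r/s = -4 / 3.651 = -1.096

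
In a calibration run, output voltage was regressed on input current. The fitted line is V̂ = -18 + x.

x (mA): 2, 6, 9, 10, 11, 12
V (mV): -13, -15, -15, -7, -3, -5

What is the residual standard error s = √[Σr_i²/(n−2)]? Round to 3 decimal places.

s = 4.243

x=2: V̂ = -18 + 2 = -16; r = -13 − (-16) = 3
x=6: V̂ = -18 + 6 = -12; r = -15 − (-12) = -3
x=9: V̂ = -18 + 9 = -9; r = -15 − (-9) = -6
x=10: V̂ = -18 + 10 = -8; r = -7 − (-8) = 1
x=11: V̂ = -18 + 11 = -7; r = -3 − (-7) = 4
x=12: V̂ = -18 + 12 = -6; r = -5 − (-6) = 1
SSE = 9 + 9 + 36 + 1 + 16 + 1 = 72
s = √(72/4) = √18 ≈ 4.243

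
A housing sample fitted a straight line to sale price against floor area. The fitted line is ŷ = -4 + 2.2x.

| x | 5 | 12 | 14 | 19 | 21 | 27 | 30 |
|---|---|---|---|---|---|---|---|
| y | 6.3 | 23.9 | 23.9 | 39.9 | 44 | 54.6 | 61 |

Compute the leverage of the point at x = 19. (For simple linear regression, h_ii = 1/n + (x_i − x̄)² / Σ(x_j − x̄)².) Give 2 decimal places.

x̄ = (5 + 12 + 14 + 19 + 21 + 27 + 30)/7 = 18.2857
Σ(x − x̄)² = 176.51 + 39.5102 + 18.3673 + 0.510204 + 7.36735 + 75.9388 + 137.224 = 455.429
h = 1/7 + (0.714286)²/455.429 = 0.142857 + 0.00112027 = 0.14

h = 0.14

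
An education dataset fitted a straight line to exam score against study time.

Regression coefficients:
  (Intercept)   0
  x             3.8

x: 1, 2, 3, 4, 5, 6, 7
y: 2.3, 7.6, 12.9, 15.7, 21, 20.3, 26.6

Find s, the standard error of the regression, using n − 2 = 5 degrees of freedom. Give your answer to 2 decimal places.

s = 1.73

x=1: ŷ = 3.8·1 = 3.8; r = 2.3 − 3.8 = -1.5
x=2: ŷ = 3.8·2 = 7.6; r = 7.6 − 7.6 = 0
x=3: ŷ = 3.8·3 = 11.4; r = 12.9 − 11.4 = 1.5
x=4: ŷ = 3.8·4 = 15.2; r = 15.7 − 15.2 = 0.5
x=5: ŷ = 3.8·5 = 19; r = 21 − 19 = 2
x=6: ŷ = 3.8·6 = 22.8; r = 20.3 − 22.8 = -2.5
x=7: ŷ = 3.8·7 = 26.6; r = 26.6 − 26.6 = 0
SSE = 2.25 + 0 + 2.25 + 0.25 + 4 + 6.25 + 0 = 15
s = √(15/5) = √3 ≈ 1.73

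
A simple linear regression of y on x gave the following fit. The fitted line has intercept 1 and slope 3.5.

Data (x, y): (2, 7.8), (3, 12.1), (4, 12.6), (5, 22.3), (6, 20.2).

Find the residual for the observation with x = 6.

r = -1.8

ŷ = 1 + 3.5·6 = 22
r = 20.2 − 22 = -1.8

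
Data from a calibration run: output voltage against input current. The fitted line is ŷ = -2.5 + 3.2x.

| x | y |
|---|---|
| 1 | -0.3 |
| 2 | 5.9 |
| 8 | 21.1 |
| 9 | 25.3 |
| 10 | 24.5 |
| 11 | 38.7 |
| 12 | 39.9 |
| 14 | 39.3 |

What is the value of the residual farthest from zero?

r = 6

x=1: ŷ = -2.5 + 3.2·1 = 0.7; r = -0.3 − 0.7 = -1
x=2: ŷ = -2.5 + 3.2·2 = 3.9; r = 5.9 − 3.9 = 2
x=8: ŷ = -2.5 + 3.2·8 = 23.1; r = 21.1 − 23.1 = -2
x=9: ŷ = -2.5 + 3.2·9 = 26.3; r = 25.3 − 26.3 = -1
x=10: ŷ = -2.5 + 3.2·10 = 29.5; r = 24.5 − 29.5 = -5
x=11: ŷ = -2.5 + 3.2·11 = 32.7; r = 38.7 − 32.7 = 6
x=12: ŷ = -2.5 + 3.2·12 = 35.9; r = 39.9 − 35.9 = 4
x=14: ŷ = -2.5 + 3.2·14 = 42.3; r = 39.3 − 42.3 = -3
Largest |r| is 6 at x = 11, residual 6.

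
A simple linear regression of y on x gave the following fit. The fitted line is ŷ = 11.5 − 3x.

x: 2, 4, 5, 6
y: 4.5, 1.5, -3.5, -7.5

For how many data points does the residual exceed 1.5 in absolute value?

1

x=2: ŷ = 11.5 − 3·2 = 5.5; e = 4.5 − 5.5 = -1
x=4: ŷ = 11.5 − 3·4 = -0.5; e = 1.5 − (-0.5) = 2
x=5: ŷ = 11.5 − 3·5 = -3.5; e = -3.5 − (-3.5) = 0
x=6: ŷ = 11.5 − 3·6 = -6.5; e = -7.5 − (-6.5) = -1
|e| > 1.5: x=4 (|e|=2) → 1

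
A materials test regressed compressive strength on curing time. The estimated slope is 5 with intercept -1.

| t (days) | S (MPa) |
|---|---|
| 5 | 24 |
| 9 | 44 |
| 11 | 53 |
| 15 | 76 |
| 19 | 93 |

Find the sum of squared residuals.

SSE = 6

t=5: Ŝ = -1 + 5·5 = 24; r = 24 − 24 = 0
t=9: Ŝ = -1 + 5·9 = 44; r = 44 − 44 = 0
t=11: Ŝ = -1 + 5·11 = 54; r = 53 − 54 = -1
t=15: Ŝ = -1 + 5·15 = 74; r = 76 − 74 = 2
t=19: Ŝ = -1 + 5·19 = 94; r = 93 − 94 = -1
SSE = 0 + 0 + 1 + 4 + 1 = 6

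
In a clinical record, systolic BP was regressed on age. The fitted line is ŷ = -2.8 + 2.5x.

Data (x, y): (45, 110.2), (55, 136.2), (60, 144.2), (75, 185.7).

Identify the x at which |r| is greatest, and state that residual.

x=45: ŷ = -2.8 + 2.5·45 = 109.7; r = 110.2 − 109.7 = 0.5
x=55: ŷ = -2.8 + 2.5·55 = 134.7; r = 136.2 − 134.7 = 1.5
x=60: ŷ = -2.8 + 2.5·60 = 147.2; r = 144.2 − 147.2 = -3
x=75: ŷ = -2.8 + 2.5·75 = 184.7; r = 185.7 − 184.7 = 1
Largest |r| is 3 at x = 60, residual -3.

x = 60, r = -3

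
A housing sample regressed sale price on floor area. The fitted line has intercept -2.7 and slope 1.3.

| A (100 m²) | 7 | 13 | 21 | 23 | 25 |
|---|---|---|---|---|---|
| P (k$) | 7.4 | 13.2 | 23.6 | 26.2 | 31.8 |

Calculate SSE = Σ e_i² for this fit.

SSE = 8

A=7: ŷ = -2.7 + 1.3·7 = 6.4; e = 7.4 − 6.4 = 1
A=13: ŷ = -2.7 + 1.3·13 = 14.2; e = 13.2 − 14.2 = -1
A=21: ŷ = -2.7 + 1.3·21 = 24.6; e = 23.6 − 24.6 = -1
A=23: ŷ = -2.7 + 1.3·23 = 27.2; e = 26.2 − 27.2 = -1
A=25: ŷ = -2.7 + 1.3·25 = 29.8; e = 31.8 − 29.8 = 2
SSE = 1 + 1 + 1 + 1 + 4 = 8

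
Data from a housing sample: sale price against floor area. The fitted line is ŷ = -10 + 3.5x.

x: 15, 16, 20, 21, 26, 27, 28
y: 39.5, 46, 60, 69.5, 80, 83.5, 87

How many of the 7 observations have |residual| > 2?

2

x=15: ŷ = -10 + 3.5·15 = 42.5; e = 39.5 − 42.5 = -3
x=16: ŷ = -10 + 3.5·16 = 46; e = 46 − 46 = 0
x=20: ŷ = -10 + 3.5·20 = 60; e = 60 − 60 = 0
x=21: ŷ = -10 + 3.5·21 = 63.5; e = 69.5 − 63.5 = 6
x=26: ŷ = -10 + 3.5·26 = 81; e = 80 − 81 = -1
x=27: ŷ = -10 + 3.5·27 = 84.5; e = 83.5 − 84.5 = -1
x=28: ŷ = -10 + 3.5·28 = 88; e = 87 − 88 = -1
|e| > 2: x=15 (|e|=3), x=21 (|e|=6) → 2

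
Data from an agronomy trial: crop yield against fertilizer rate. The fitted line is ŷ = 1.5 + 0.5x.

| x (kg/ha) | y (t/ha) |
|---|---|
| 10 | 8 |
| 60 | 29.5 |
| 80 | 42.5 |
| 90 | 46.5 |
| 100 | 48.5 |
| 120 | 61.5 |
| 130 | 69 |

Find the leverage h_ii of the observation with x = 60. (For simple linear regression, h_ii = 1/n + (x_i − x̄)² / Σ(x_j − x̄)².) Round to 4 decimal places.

h = 0.2032

x̄ = (10 + 60 + 80 + 90 + 100 + 120 + 130)/7 = 84.2857
Σ(x − x̄)² = 5518.37 + 589.796 + 18.3673 + 32.6531 + 246.939 + 1275.51 + 2089.8 = 9771.43
h = 1/7 + (-24.2857)²/9771.43 = 0.142857 + 0.0603592 = 0.2032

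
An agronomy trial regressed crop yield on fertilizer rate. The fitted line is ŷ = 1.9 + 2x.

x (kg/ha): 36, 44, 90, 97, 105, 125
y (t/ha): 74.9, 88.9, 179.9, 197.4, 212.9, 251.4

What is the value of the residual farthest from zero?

r = -2

x=36: ŷ = 1.9 + 2·36 = 73.9; r = 74.9 − 73.9 = 1
x=44: ŷ = 1.9 + 2·44 = 89.9; r = 88.9 − 89.9 = -1
x=90: ŷ = 1.9 + 2·90 = 181.9; r = 179.9 − 181.9 = -2
x=97: ŷ = 1.9 + 2·97 = 195.9; r = 197.4 − 195.9 = 1.5
x=105: ŷ = 1.9 + 2·105 = 211.9; r = 212.9 − 211.9 = 1
x=125: ŷ = 1.9 + 2·125 = 251.9; r = 251.4 − 251.9 = -0.5
Largest |r| is 2 at x = 90, residual -2.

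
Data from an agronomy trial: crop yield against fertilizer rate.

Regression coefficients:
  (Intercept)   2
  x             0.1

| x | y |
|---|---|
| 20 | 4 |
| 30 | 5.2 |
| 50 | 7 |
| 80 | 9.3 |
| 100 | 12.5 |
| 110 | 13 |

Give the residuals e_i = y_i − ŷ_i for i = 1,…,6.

0, 0.2, 0, -0.7, 0.5, 0

x=20: ŷ = 2 + 0.1·20 = 4; e = 4 − 4 = 0
x=30: ŷ = 2 + 0.1·30 = 5; e = 5.2 − 5 = 0.2
x=50: ŷ = 2 + 0.1·50 = 7; e = 7 − 7 = 0
x=80: ŷ = 2 + 0.1·80 = 10; e = 9.3 − 10 = -0.7
x=100: ŷ = 2 + 0.1·100 = 12; e = 12.5 − 12 = 0.5
x=110: ŷ = 2 + 0.1·110 = 13; e = 13 − 13 = 0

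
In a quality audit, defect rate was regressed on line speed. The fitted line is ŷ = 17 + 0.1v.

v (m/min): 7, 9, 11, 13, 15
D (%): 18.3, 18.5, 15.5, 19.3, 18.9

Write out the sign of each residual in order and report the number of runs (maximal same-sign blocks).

3 runs

v=7: ŷ = 17 + 0.1·7 = 17.7; e = 18.3 − 17.7 = 0.6
v=9: ŷ = 17 + 0.1·9 = 17.9; e = 18.5 − 17.9 = 0.6
v=11: ŷ = 17 + 0.1·11 = 18.1; e = 15.5 − 18.1 = -2.6
v=13: ŷ = 17 + 0.1·13 = 18.3; e = 19.3 − 18.3 = 1
v=15: ŷ = 17 + 0.1·15 = 18.5; e = 18.9 − 18.5 = 0.4
Signs: + + − + +
Runs: +×2, −×1, +×2 → 3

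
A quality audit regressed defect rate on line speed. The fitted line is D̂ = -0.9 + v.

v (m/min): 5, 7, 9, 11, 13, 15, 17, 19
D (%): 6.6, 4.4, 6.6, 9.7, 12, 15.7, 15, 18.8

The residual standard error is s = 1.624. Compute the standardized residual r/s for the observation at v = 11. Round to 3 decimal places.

-0.246

D̂ = -0.9 + 11 = 10.1
r = 9.7 − 10.1 = -0.4
r/s = -0.4 / 1.624 = -0.246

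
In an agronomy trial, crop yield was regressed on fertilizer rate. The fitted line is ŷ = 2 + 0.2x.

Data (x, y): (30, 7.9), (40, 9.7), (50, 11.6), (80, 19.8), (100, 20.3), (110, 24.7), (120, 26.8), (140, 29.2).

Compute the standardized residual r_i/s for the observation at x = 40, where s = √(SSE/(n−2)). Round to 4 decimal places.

-0.2572

x=30: ŷ = 2 + 0.2·30 = 8; r = 7.9 − 8 = -0.1
x=40: ŷ = 2 + 0.2·40 = 10; r = 9.7 − 10 = -0.3
x=50: ŷ = 2 + 0.2·50 = 12; r = 11.6 − 12 = -0.4
x=80: ŷ = 2 + 0.2·80 = 18; r = 19.8 − 18 = 1.8
x=100: ŷ = 2 + 0.2·100 = 22; r = 20.3 − 22 = -1.7
x=110: ŷ = 2 + 0.2·110 = 24; r = 24.7 − 24 = 0.7
x=120: ŷ = 2 + 0.2·120 = 26; r = 26.8 − 26 = 0.8
x=140: ŷ = 2 + 0.2·140 = 30; r = 29.2 − 30 = -0.8
SSE = 0.01 + 0.09 + 0.16 + 3.24 + 2.89 + 0.49 + 0.64 + 0.64 = 8.16
s = √(8.16/6) = 1.16619
r/s = -0.3 / 1.16619 = -0.2572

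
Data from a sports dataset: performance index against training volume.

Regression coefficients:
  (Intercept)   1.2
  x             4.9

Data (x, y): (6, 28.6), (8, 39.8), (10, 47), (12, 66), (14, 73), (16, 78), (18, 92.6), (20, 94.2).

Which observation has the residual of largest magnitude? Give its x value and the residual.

x=6: ŷ = 1.2 + 4.9·6 = 30.6; e = 28.6 − 30.6 = -2
x=8: ŷ = 1.2 + 4.9·8 = 40.4; e = 39.8 − 40.4 = -0.6
x=10: ŷ = 1.2 + 4.9·10 = 50.2; e = 47 − 50.2 = -3.2
x=12: ŷ = 1.2 + 4.9·12 = 60; e = 66 − 60 = 6
x=14: ŷ = 1.2 + 4.9·14 = 69.8; e = 73 − 69.8 = 3.2
x=16: ŷ = 1.2 + 4.9·16 = 79.6; e = 78 − 79.6 = -1.6
x=18: ŷ = 1.2 + 4.9·18 = 89.4; e = 92.6 − 89.4 = 3.2
x=20: ŷ = 1.2 + 4.9·20 = 99.2; e = 94.2 − 99.2 = -5
Largest |e| is 6 at x = 12, residual 6.

x = 12, e = 6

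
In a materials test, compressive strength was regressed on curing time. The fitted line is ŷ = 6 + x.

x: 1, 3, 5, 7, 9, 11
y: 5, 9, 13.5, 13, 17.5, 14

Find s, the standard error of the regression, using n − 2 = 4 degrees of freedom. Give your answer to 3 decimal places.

x=1: ŷ = 6 + 1 = 7; e = 5 − 7 = -2
x=3: ŷ = 6 + 3 = 9; e = 9 − 9 = 0
x=5: ŷ = 6 + 5 = 11; e = 13.5 − 11 = 2.5
x=7: ŷ = 6 + 7 = 13; e = 13 − 13 = 0
x=9: ŷ = 6 + 9 = 15; e = 17.5 − 15 = 2.5
x=11: ŷ = 6 + 11 = 17; e = 14 − 17 = -3
SSE = 4 + 0 + 6.25 + 0 + 6.25 + 9 = 25.5
s = √(25.5/4) = √6.375 ≈ 2.525

s = 2.525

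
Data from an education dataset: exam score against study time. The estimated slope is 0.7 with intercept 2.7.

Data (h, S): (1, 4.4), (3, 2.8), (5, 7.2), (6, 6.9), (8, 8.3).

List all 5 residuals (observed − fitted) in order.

1, -2, 1, 0, 0

h=1: ŷ = 2.7 + 0.7·1 = 3.4; r = 4.4 − 3.4 = 1
h=3: ŷ = 2.7 + 0.7·3 = 4.8; r = 2.8 − 4.8 = -2
h=5: ŷ = 2.7 + 0.7·5 = 6.2; r = 7.2 − 6.2 = 1
h=6: ŷ = 2.7 + 0.7·6 = 6.9; r = 6.9 − 6.9 = 0
h=8: ŷ = 2.7 + 0.7·8 = 8.3; r = 8.3 − 8.3 = 0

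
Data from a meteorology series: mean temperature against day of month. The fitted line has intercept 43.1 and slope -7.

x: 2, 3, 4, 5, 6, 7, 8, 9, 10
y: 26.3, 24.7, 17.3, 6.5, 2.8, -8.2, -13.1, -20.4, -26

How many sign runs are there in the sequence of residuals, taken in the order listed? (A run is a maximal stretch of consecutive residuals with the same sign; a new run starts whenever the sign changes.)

6 runs

x=2: ŷ = 43.1 − 7·2 = 29.1; r = 26.3 − 29.1 = -2.8
x=3: ŷ = 43.1 − 7·3 = 22.1; r = 24.7 − 22.1 = 2.6
x=4: ŷ = 43.1 − 7·4 = 15.1; r = 17.3 − 15.1 = 2.2
x=5: ŷ = 43.1 − 7·5 = 8.1; r = 6.5 − 8.1 = -1.6
x=6: ŷ = 43.1 − 7·6 = 1.1; r = 2.8 − 1.1 = 1.7
x=7: ŷ = 43.1 − 7·7 = -5.9; r = -8.2 − (-5.9) = -2.3
x=8: ŷ = 43.1 − 7·8 = -12.9; r = -13.1 − (-12.9) = -0.2
x=9: ŷ = 43.1 − 7·9 = -19.9; r = -20.4 − (-19.9) = -0.5
x=10: ŷ = 43.1 − 7·10 = -26.9; r = -26 − (-26.9) = 0.9
Signs: − + + − + − − − +
Runs: −×1, +×2, −×1, +×1, −×3, +×1 → 6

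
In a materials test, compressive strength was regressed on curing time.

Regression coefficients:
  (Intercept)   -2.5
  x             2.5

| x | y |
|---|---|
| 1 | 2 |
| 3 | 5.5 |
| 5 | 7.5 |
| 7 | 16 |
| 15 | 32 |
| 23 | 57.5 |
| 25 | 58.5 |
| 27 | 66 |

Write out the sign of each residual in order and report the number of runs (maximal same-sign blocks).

7 runs

x=1: ŷ = -2.5 + 2.5·1 = 0; r = 2 − 0 = 2
x=3: ŷ = -2.5 + 2.5·3 = 5; r = 5.5 − 5 = 0.5
x=5: ŷ = -2.5 + 2.5·5 = 10; r = 7.5 − 10 = -2.5
x=7: ŷ = -2.5 + 2.5·7 = 15; r = 16 − 15 = 1
x=15: ŷ = -2.5 + 2.5·15 = 35; r = 32 − 35 = -3
x=23: ŷ = -2.5 + 2.5·23 = 55; r = 57.5 − 55 = 2.5
x=25: ŷ = -2.5 + 2.5·25 = 60; r = 58.5 − 60 = -1.5
x=27: ŷ = -2.5 + 2.5·27 = 65; r = 66 − 65 = 1
Signs: + + − + − + − +
Runs: +×2, −×1, +×1, −×1, +×1, −×1, +×1 → 7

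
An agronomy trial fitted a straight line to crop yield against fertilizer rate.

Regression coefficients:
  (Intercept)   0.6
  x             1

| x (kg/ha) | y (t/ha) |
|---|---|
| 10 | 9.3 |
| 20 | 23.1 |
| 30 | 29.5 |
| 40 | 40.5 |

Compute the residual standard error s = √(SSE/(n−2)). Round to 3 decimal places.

x=10: ŷ = 0.6 + 10 = 10.6; r = 9.3 − 10.6 = -1.3
x=20: ŷ = 0.6 + 20 = 20.6; r = 23.1 − 20.6 = 2.5
x=30: ŷ = 0.6 + 30 = 30.6; r = 29.5 − 30.6 = -1.1
x=40: ŷ = 0.6 + 40 = 40.6; r = 40.5 − 40.6 = -0.1
SSE = 1.69 + 6.25 + 1.21 + 0.01 = 9.16
s = √(9.16/2) = √4.58 ≈ 2.140

s = 2.140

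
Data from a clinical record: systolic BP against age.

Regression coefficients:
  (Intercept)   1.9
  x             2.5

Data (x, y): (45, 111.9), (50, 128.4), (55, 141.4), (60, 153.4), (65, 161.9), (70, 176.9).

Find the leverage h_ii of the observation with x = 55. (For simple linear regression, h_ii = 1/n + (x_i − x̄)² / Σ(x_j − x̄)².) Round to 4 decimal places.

x̄ = (45 + 50 + 55 + 60 + 65 + 70)/6 = 57.5
Σ(x − x̄)² = 156.25 + 56.25 + 6.25 + 6.25 + 56.25 + 156.25 = 437.5
h = 1/6 + (-2.5)²/437.5 = 0.166667 + 0.0142857 = 0.1810

h = 0.1810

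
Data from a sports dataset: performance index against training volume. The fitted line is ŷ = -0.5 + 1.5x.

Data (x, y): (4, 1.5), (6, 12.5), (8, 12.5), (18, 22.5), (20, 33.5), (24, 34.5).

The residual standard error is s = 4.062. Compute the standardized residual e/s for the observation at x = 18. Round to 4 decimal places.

-0.9847

ŷ = -0.5 + 1.5·18 = 26.5
e = 22.5 − 26.5 = -4
e/s = -4 / 4.062 = -0.9847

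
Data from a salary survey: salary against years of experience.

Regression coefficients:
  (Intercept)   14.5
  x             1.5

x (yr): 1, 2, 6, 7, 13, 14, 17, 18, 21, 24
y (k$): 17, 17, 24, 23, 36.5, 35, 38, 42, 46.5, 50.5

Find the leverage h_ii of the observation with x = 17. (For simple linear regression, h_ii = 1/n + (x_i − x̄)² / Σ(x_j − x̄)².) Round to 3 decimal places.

h = 0.139

x̄ = (1 + 2 + 6 + 7 + 13 + 14 + 17 + 18 + 21 + 24)/10 = 12.3
Σ(x − x̄)² = 127.69 + 106.09 + 39.69 + 28.09 + 0.49 + 2.89 + 22.09 + 32.49 + 75.69 + 136.89 = 572.1
h = 1/10 + (4.7)²/572.1 = 0.1 + 0.0386121 = 0.139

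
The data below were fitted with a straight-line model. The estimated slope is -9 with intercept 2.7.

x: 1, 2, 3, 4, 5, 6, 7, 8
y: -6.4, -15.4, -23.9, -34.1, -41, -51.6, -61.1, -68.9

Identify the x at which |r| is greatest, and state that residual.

x=1: ŷ = 2.7 − 9·1 = -6.3; r = -6.4 − (-6.3) = -0.1
x=2: ŷ = 2.7 − 9·2 = -15.3; r = -15.4 − (-15.3) = -0.1
x=3: ŷ = 2.7 − 9·3 = -24.3; r = -23.9 − (-24.3) = 0.4
x=4: ŷ = 2.7 − 9·4 = -33.3; r = -34.1 − (-33.3) = -0.8
x=5: ŷ = 2.7 − 9·5 = -42.3; r = -41 − (-42.3) = 1.3
x=6: ŷ = 2.7 − 9·6 = -51.3; r = -51.6 − (-51.3) = -0.3
x=7: ŷ = 2.7 − 9·7 = -60.3; r = -61.1 − (-60.3) = -0.8
x=8: ŷ = 2.7 − 9·8 = -69.3; r = -68.9 − (-69.3) = 0.4
Largest |r| is 1.3 at x = 5, residual 1.3.

x = 5, r = 1.3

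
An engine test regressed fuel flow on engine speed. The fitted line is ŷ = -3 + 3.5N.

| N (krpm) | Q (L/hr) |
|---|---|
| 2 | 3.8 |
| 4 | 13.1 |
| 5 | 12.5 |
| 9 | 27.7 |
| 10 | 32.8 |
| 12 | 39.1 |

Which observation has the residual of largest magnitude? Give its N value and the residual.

N=2: ŷ = -3 + 3.5·2 = 4; r = 3.8 − 4 = -0.2
N=4: ŷ = -3 + 3.5·4 = 11; r = 13.1 − 11 = 2.1
N=5: ŷ = -3 + 3.5·5 = 14.5; r = 12.5 − 14.5 = -2
N=9: ŷ = -3 + 3.5·9 = 28.5; r = 27.7 − 28.5 = -0.8
N=10: ŷ = -3 + 3.5·10 = 32; r = 32.8 − 32 = 0.8
N=12: ŷ = -3 + 3.5·12 = 39; r = 39.1 − 39 = 0.1
Largest |r| is 2.1 at N = 4, residual 2.1.

N = 4, r = 2.1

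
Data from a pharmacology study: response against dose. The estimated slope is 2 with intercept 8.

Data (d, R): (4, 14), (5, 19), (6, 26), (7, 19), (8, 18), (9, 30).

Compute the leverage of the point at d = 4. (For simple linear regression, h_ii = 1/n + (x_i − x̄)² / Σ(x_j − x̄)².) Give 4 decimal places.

h = 0.5238

d̄ = (4 + 5 + 6 + 7 + 8 + 9)/6 = 6.5
Σ(d − d̄)² = 6.25 + 2.25 + 0.25 + 0.25 + 2.25 + 6.25 = 17.5
h = 1/6 + (-2.5)²/17.5 = 0.166667 + 0.357143 = 0.5238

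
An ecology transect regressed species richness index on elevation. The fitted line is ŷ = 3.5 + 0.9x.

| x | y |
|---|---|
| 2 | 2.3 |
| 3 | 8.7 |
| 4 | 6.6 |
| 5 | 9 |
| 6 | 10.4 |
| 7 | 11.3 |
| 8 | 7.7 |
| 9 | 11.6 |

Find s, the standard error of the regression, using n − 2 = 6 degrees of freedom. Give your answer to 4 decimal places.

s = 2.2361

x=2: ŷ = 3.5 + 0.9·2 = 5.3; r = 2.3 − 5.3 = -3
x=3: ŷ = 3.5 + 0.9·3 = 6.2; r = 8.7 − 6.2 = 2.5
x=4: ŷ = 3.5 + 0.9·4 = 7.1; r = 6.6 − 7.1 = -0.5
x=5: ŷ = 3.5 + 0.9·5 = 8; r = 9 − 8 = 1
x=6: ŷ = 3.5 + 0.9·6 = 8.9; r = 10.4 − 8.9 = 1.5
x=7: ŷ = 3.5 + 0.9·7 = 9.8; r = 11.3 − 9.8 = 1.5
x=8: ŷ = 3.5 + 0.9·8 = 10.7; r = 7.7 − 10.7 = -3
x=9: ŷ = 3.5 + 0.9·9 = 11.6; r = 11.6 − 11.6 = 0
SSE = 9 + 6.25 + 0.25 + 1 + 2.25 + 2.25 + 9 + 0 = 30
s = √(30/6) = √5 ≈ 2.2361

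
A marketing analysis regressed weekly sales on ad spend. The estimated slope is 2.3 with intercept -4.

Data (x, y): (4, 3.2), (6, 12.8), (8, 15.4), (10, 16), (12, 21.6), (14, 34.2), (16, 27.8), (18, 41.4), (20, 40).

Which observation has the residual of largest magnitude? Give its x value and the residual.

x=4: ŷ = -4 + 2.3·4 = 5.2; r = 3.2 − 5.2 = -2
x=6: ŷ = -4 + 2.3·6 = 9.8; r = 12.8 − 9.8 = 3
x=8: ŷ = -4 + 2.3·8 = 14.4; r = 15.4 − 14.4 = 1
x=10: ŷ = -4 + 2.3·10 = 19; r = 16 − 19 = -3
x=12: ŷ = -4 + 2.3·12 = 23.6; r = 21.6 − 23.6 = -2
x=14: ŷ = -4 + 2.3·14 = 28.2; r = 34.2 − 28.2 = 6
x=16: ŷ = -4 + 2.3·16 = 32.8; r = 27.8 − 32.8 = -5
x=18: ŷ = -4 + 2.3·18 = 37.4; r = 41.4 − 37.4 = 4
x=20: ŷ = -4 + 2.3·20 = 42; r = 40 − 42 = -2
Largest |r| is 6 at x = 14, residual 6.

x = 14, r = 6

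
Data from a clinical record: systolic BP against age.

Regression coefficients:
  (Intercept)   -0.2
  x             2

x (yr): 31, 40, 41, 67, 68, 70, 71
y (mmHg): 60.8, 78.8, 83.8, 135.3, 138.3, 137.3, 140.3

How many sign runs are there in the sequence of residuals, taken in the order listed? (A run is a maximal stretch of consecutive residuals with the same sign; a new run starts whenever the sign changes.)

x=31: ŷ = -0.2 + 2·31 = 61.8; r = 60.8 − 61.8 = -1
x=40: ŷ = -0.2 + 2·40 = 79.8; r = 78.8 − 79.8 = -1
x=41: ŷ = -0.2 + 2·41 = 81.8; r = 83.8 − 81.8 = 2
x=67: ŷ = -0.2 + 2·67 = 133.8; r = 135.3 − 133.8 = 1.5
x=68: ŷ = -0.2 + 2·68 = 135.8; r = 138.3 − 135.8 = 2.5
x=70: ŷ = -0.2 + 2·70 = 139.8; r = 137.3 − 139.8 = -2.5
x=71: ŷ = -0.2 + 2·71 = 141.8; r = 140.3 − 141.8 = -1.5
Signs: − − + + + − −
Runs: −×2, +×3, −×2 → 3

3 runs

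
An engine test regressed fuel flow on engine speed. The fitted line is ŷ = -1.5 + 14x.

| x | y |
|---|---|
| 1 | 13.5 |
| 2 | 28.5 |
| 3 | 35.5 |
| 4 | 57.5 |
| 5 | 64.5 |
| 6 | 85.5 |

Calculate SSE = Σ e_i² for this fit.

x=1: ŷ = -1.5 + 14·1 = 12.5; e = 13.5 − 12.5 = 1
x=2: ŷ = -1.5 + 14·2 = 26.5; e = 28.5 − 26.5 = 2
x=3: ŷ = -1.5 + 14·3 = 40.5; e = 35.5 − 40.5 = -5
x=4: ŷ = -1.5 + 14·4 = 54.5; e = 57.5 − 54.5 = 3
x=5: ŷ = -1.5 + 14·5 = 68.5; e = 64.5 − 68.5 = -4
x=6: ŷ = -1.5 + 14·6 = 82.5; e = 85.5 − 82.5 = 3
SSE = 1 + 4 + 25 + 9 + 16 + 9 = 64

SSE = 64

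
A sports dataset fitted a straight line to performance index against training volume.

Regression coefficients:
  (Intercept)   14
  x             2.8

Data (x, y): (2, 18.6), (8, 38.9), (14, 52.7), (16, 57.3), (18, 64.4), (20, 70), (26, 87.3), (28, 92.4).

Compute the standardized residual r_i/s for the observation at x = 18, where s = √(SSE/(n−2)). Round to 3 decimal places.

x=2: ŷ = 14 + 2.8·2 = 19.6; r = 18.6 − 19.6 = -1
x=8: ŷ = 14 + 2.8·8 = 36.4; r = 38.9 − 36.4 = 2.5
x=14: ŷ = 14 + 2.8·14 = 53.2; r = 52.7 − 53.2 = -0.5
x=16: ŷ = 14 + 2.8·16 = 58.8; r = 57.3 − 58.8 = -1.5
x=18: ŷ = 14 + 2.8·18 = 64.4; r = 64.4 − 64.4 = 0
x=20: ŷ = 14 + 2.8·20 = 70; r = 70 − 70 = 0
x=26: ŷ = 14 + 2.8·26 = 86.8; r = 87.3 − 86.8 = 0.5
x=28: ŷ = 14 + 2.8·28 = 92.4; r = 92.4 − 92.4 = 0
SSE = 1 + 6.25 + 0.25 + 2.25 + 0 + 0 + 0.25 + 0 = 10
s = √(10/6) = 1.29099
r/s = 0 / 1.29099 = 0.000

0.000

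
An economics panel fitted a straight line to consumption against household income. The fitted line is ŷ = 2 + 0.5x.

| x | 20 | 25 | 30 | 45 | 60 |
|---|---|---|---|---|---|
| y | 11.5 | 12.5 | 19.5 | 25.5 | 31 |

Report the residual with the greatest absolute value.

r = 2.5

x=20: ŷ = 2 + 0.5·20 = 12; r = 11.5 − 12 = -0.5
x=25: ŷ = 2 + 0.5·25 = 14.5; r = 12.5 − 14.5 = -2
x=30: ŷ = 2 + 0.5·30 = 17; r = 19.5 − 17 = 2.5
x=45: ŷ = 2 + 0.5·45 = 24.5; r = 25.5 − 24.5 = 1
x=60: ŷ = 2 + 0.5·60 = 32; r = 31 − 32 = -1
Largest |r| is 2.5 at x = 30, residual 2.5.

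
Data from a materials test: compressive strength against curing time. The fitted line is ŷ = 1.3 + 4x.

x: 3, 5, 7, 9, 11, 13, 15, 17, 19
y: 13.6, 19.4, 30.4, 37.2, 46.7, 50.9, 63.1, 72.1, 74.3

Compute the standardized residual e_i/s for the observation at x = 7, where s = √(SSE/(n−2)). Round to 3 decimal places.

x=3: ŷ = 1.3 + 4·3 = 13.3; e = 13.6 − 13.3 = 0.3
x=5: ŷ = 1.3 + 4·5 = 21.3; e = 19.4 − 21.3 = -1.9
x=7: ŷ = 1.3 + 4·7 = 29.3; e = 30.4 − 29.3 = 1.1
x=9: ŷ = 1.3 + 4·9 = 37.3; e = 37.2 − 37.3 = -0.1
x=11: ŷ = 1.3 + 4·11 = 45.3; e = 46.7 − 45.3 = 1.4
x=13: ŷ = 1.3 + 4·13 = 53.3; e = 50.9 − 53.3 = -2.4
x=15: ŷ = 1.3 + 4·15 = 61.3; e = 63.1 − 61.3 = 1.8
x=17: ŷ = 1.3 + 4·17 = 69.3; e = 72.1 − 69.3 = 2.8
x=19: ŷ = 1.3 + 4·19 = 77.3; e = 74.3 − 77.3 = -3
SSE = 0.09 + 3.61 + 1.21 + 0.01 + 1.96 + 5.76 + 3.24 + 7.84 + 9 = 32.72
s = √(32.72/7) = 2.16201
e/s = 1.1 / 2.16201 = 0.509

0.509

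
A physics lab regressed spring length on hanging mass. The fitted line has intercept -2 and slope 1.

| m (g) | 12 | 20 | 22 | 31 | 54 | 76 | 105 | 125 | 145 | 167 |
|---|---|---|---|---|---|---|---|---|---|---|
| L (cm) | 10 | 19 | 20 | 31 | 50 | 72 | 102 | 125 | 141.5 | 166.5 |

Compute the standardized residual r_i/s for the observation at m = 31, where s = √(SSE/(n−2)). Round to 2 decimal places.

1.19

m=12: ŷ = -2 + 12 = 10; r = 10 − 10 = 0
m=20: ŷ = -2 + 20 = 18; r = 19 − 18 = 1
m=22: ŷ = -2 + 22 = 20; r = 20 − 20 = 0
m=31: ŷ = -2 + 31 = 29; r = 31 − 29 = 2
m=54: ŷ = -2 + 54 = 52; r = 50 − 52 = -2
m=76: ŷ = -2 + 76 = 74; r = 72 − 74 = -2
m=105: ŷ = -2 + 105 = 103; r = 102 − 103 = -1
m=125: ŷ = -2 + 125 = 123; r = 125 − 123 = 2
m=145: ŷ = -2 + 145 = 143; r = 141.5 − 143 = -1.5
m=167: ŷ = -2 + 167 = 165; r = 166.5 − 165 = 1.5
SSE = 0 + 1 + 0 + 4 + 4 + 4 + 1 + 4 + 2.25 + 2.25 = 22.5
s = √(22.5/8) = 1.67705
r/s = 2 / 1.67705 = 1.19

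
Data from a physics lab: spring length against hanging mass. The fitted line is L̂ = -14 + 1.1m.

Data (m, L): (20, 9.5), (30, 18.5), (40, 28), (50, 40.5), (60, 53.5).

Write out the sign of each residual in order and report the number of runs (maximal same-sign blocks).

3 runs

m=20: L̂ = -14 + 1.1·20 = 8; e = 9.5 − 8 = 1.5
m=30: L̂ = -14 + 1.1·30 = 19; e = 18.5 − 19 = -0.5
m=40: L̂ = -14 + 1.1·40 = 30; e = 28 − 30 = -2
m=50: L̂ = -14 + 1.1·50 = 41; e = 40.5 − 41 = -0.5
m=60: L̂ = -14 + 1.1·60 = 52; e = 53.5 − 52 = 1.5
Signs: + − − − +
Runs: +×1, −×3, +×1 → 3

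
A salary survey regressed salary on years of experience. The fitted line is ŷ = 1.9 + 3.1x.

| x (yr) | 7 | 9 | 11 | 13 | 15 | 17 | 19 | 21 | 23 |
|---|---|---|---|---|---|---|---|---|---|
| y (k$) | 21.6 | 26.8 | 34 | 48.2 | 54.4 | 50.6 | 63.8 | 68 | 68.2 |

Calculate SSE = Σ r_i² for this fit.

x=7: ŷ = 1.9 + 3.1·7 = 23.6; r = 21.6 − 23.6 = -2
x=9: ŷ = 1.9 + 3.1·9 = 29.8; r = 26.8 − 29.8 = -3
x=11: ŷ = 1.9 + 3.1·11 = 36; r = 34 − 36 = -2
x=13: ŷ = 1.9 + 3.1·13 = 42.2; r = 48.2 − 42.2 = 6
x=15: ŷ = 1.9 + 3.1·15 = 48.4; r = 54.4 − 48.4 = 6
x=17: ŷ = 1.9 + 3.1·17 = 54.6; r = 50.6 − 54.6 = -4
x=19: ŷ = 1.9 + 3.1·19 = 60.8; r = 63.8 − 60.8 = 3
x=21: ŷ = 1.9 + 3.1·21 = 67; r = 68 − 67 = 1
x=23: ŷ = 1.9 + 3.1·23 = 73.2; r = 68.2 − 73.2 = -5
SSE = 4 + 9 + 4 + 36 + 36 + 16 + 9 + 1 + 25 = 140

SSE = 140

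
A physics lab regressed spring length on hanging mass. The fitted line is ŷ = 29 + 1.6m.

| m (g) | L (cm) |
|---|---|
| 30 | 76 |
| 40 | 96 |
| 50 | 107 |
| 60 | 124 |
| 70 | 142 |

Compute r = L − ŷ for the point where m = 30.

ŷ = 29 + 1.6·30 = 77
r = 76 − 77 = -1

r = -1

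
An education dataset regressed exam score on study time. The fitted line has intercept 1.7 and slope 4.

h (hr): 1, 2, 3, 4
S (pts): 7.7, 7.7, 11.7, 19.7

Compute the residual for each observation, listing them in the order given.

2, -2, -2, 2

h=1: ŷ = 1.7 + 4·1 = 5.7; r = 7.7 − 5.7 = 2
h=2: ŷ = 1.7 + 4·2 = 9.7; r = 7.7 − 9.7 = -2
h=3: ŷ = 1.7 + 4·3 = 13.7; r = 11.7 − 13.7 = -2
h=4: ŷ = 1.7 + 4·4 = 17.7; r = 19.7 − 17.7 = 2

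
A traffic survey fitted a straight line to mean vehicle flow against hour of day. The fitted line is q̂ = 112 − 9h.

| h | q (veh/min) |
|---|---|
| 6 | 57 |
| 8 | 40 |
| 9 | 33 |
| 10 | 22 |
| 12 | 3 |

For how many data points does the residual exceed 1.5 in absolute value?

1

h=6: q̂ = 112 − 9·6 = 58; e = 57 − 58 = -1
h=8: q̂ = 112 − 9·8 = 40; e = 40 − 40 = 0
h=9: q̂ = 112 − 9·9 = 31; e = 33 − 31 = 2
h=10: q̂ = 112 − 9·10 = 22; e = 22 − 22 = 0
h=12: q̂ = 112 − 9·12 = 4; e = 3 − 4 = -1
|e| > 1.5: h=9 (|e|=2) → 1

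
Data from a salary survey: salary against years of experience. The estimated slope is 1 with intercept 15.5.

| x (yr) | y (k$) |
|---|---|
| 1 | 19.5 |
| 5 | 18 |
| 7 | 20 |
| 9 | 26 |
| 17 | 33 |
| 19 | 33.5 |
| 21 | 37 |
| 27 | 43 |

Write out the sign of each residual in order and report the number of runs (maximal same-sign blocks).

5 runs

x=1: ŷ = 15.5 + 1 = 16.5; r = 19.5 − 16.5 = 3
x=5: ŷ = 15.5 + 5 = 20.5; r = 18 − 20.5 = -2.5
x=7: ŷ = 15.5 + 7 = 22.5; r = 20 − 22.5 = -2.5
x=9: ŷ = 15.5 + 9 = 24.5; r = 26 − 24.5 = 1.5
x=17: ŷ = 15.5 + 17 = 32.5; r = 33 − 32.5 = 0.5
x=19: ŷ = 15.5 + 19 = 34.5; r = 33.5 − 34.5 = -1
x=21: ŷ = 15.5 + 21 = 36.5; r = 37 − 36.5 = 0.5
x=27: ŷ = 15.5 + 27 = 42.5; r = 43 − 42.5 = 0.5
Signs: + − − + + − + +
Runs: +×1, −×2, +×2, −×1, +×2 → 5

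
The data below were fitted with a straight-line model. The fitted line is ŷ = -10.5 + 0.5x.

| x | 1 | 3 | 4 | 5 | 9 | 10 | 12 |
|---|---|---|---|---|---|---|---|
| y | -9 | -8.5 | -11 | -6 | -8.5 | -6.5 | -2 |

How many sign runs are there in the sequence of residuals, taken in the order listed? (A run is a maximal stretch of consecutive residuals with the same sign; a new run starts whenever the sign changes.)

5 runs

x=1: ŷ = -10.5 + 0.5·1 = -10; e = -9 − (-10) = 1
x=3: ŷ = -10.5 + 0.5·3 = -9; e = -8.5 − (-9) = 0.5
x=4: ŷ = -10.5 + 0.5·4 = -8.5; e = -11 − (-8.5) = -2.5
x=5: ŷ = -10.5 + 0.5·5 = -8; e = -6 − (-8) = 2
x=9: ŷ = -10.5 + 0.5·9 = -6; e = -8.5 − (-6) = -2.5
x=10: ŷ = -10.5 + 0.5·10 = -5.5; e = -6.5 − (-5.5) = -1
x=12: ŷ = -10.5 + 0.5·12 = -4.5; e = -2 − (-4.5) = 2.5
Signs: + + − + − − +
Runs: +×2, −×1, +×1, −×2, +×1 → 5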